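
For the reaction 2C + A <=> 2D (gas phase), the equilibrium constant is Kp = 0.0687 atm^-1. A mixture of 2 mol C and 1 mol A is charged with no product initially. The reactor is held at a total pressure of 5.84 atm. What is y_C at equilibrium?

y_C = 0.546

Let X = conversion of C (basis 2 mol C); extent of reaction ξ = X.
Moles: n_C = 2 − 2X; n_A = 1 − X; n_D = 2X.
Total moles n_T = 3 − X.
With p_i = (n_i/n_T)P, Kp = p_D^2 / (p_C^2 p_A).
Equating to 0.0687 atm^-1 and solving on 0 < X < 1: X = 0.249.
Then n_C = 1.5, n_T = 2.75, so y_C = 0.546.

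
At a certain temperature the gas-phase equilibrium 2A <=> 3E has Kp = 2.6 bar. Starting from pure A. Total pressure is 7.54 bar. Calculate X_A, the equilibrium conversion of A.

Basis: 1 mol A initially; let X = conversion of A. Extent ξ = 0.5X.
Species balance: n_A = 1 − X; n_E = 1.5X.
n_T = Σnᵢ = 1 + 0.5X.
y_i = n_i/n_T, p_i = y_i·P. Kp = p_E^3 / (p_A^2).
Setting this equal to 2.6 bar and taking the physical root (0 < X < 1) gives X = 0.365.

X = 0.365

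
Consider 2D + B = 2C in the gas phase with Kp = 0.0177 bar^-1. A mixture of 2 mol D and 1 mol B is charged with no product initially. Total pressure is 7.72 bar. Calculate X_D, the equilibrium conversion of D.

X = 0.167

Basis: 2 mol D initially; let X = conversion of D. Extent ξ = X.
Moles: n_D = 2 − 2X; n_B = 1 − X; n_C = 2X.
n_T = Σnᵢ = 3 − X.
y_i = n_i/n_T, p_i = y_i·P. Kp = p_C^2 / (p_D^2 p_B).
Substituting and setting equal to 0.0177 bar^-1 gives a polynomial in X; the root in (0,1) is X = 0.167.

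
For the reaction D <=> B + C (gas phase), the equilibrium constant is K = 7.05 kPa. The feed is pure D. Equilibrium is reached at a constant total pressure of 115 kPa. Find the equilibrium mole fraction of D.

y_D = 0.612

Take 1 mol D as basis and let X be its fractional conversion, so ξ = X.
Moles: n_D = 1 − X; n_B = X; n_C = X.
Total moles n_T = 1 + X.
With p_i = (n_i/n_T)P, K = p_B p_C / (p_D).
This yields a degree-2 equation in X; solving on (0,1), X = 0.240.
Then n_D = 0.76, n_T = 1.24, so y_D = 0.612.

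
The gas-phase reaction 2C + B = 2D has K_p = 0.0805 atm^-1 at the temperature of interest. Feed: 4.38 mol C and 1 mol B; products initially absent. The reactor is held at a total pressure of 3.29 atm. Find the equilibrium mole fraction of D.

Take 1 mol B as basis and let X be its fractional conversion, so ξ = X.
Mole table: n_C = 4.38 − 2X; n_B = 1 − X; n_D = 2X.
n_T = Σnᵢ = 5.38 − X.
y_i = n_i/n_T, p_i = y_i·P. K_p = p_D^2 / (p_C^2 p_B).
Substituting and setting equal to 0.0805 atm^-1 gives a polynomial in X; the root in (0,1) is X = 0.343.
Then n_D = 0.686, n_T = 5.04, so y_D = 0.136.

y_D = 0.136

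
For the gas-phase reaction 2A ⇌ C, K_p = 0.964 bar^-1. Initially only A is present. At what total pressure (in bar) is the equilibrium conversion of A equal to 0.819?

Let X = conversion of A (basis 1 mol A); extent of reaction ξ = 0.5X.
Species balance: n_A = 1 − X; n_C = 0.5X.
Summing: n_T = 1 − 0.5X.
K_p = p_C / (p_A^2) with p_i = (n_i/n_T)·P.
At X = 0.819: the mole-fraction product g(X) = Π y_i^ν_i = 7.381. Since K_p = g(X)·P^{-1}, P = (g/K_p)^(1/1) = (7.381/0.964)^(1/1) = 7.66 bar.

P = 7.66 bar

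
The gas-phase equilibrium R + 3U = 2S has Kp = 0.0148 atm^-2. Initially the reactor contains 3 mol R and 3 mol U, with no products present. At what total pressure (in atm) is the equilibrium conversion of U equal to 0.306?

P = 5.5 atm

Basis: 3 mol U initially; let X = conversion of U. Extent ξ = X.
Moles: n_R = 3 − X; n_U = 3 − 3X; n_S = 2X.
Summing: n_T = 6 − 2X.
Kp = p_S^2 / (p_R p_U^3) with p_i = (n_i/n_T)·P.
At X = 0.306: the mole-fraction product g(X) = Π y_i^ν_i = 0.4472. Since Kp = g(X)·P^{-2}, P = (g/Kp)^(1/2) = (0.4472/0.0148)^(1/2) = 5.5 atm.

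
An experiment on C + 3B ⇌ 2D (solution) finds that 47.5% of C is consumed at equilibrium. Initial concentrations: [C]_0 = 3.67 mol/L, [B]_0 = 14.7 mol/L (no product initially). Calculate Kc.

Let X = conversion of C.
Concentrations: [C] = 3.67 − 3.67X; [B] = 14.7 − 11X; [D] = 7.34X.
At X = 0.475: [C] = 1.93, [B] = 9.47, [D] = 3.49.
Kc = [D]^2 / ([C] [B]^3) = 0.00743 (mol/L)^-2.

Kc = 0.00743 (mol/L)^-2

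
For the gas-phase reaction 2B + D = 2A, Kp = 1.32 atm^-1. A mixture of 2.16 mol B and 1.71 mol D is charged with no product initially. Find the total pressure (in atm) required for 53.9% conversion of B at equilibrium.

P = 3.02 atm

Basis: 2.16 mol B initially; let X = conversion of B. Extent ξ = 1.08X.
Moles: n_B = 2.16 − 2.16X; n_D = 1.71 − 1.08X; n_A = 2.16X.
n_T = Σnᵢ = 3.87 − 1.08X.
Kp = p_A^2 / (p_B^2 p_D) with p_i = (n_i/n_T)·P.
At X = 0.539: the mole-fraction product g(X) = Π y_i^ν_i = 3.985. Since Kp = g(X)·P^{-1}, P = (g/Kp)^(1/1) = (3.985/1.32)^(1/1) = 3.02 atm.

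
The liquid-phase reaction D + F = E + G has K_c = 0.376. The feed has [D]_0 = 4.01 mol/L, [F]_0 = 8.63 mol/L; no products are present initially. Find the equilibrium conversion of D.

Let X = conversion of D; extent ξ = 4.01·X mol/L.
Concentrations: [D] = 4.01 − 4.01X; [F] = 8.63 − 4.01X; [E] = 4.01X; [G] = 4.01X.
K_c = [E] [G] / ([D] [F]).
This equals 0.376 at X = 0.533 (the root in 0 < X < 1).

X = 0.533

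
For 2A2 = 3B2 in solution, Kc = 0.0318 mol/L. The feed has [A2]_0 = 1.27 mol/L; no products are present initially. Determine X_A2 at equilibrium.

Let X = conversion of A2; extent ξ = 1.27X/2 mol/L.
Concentrations: [A2] = 1.27 − 1.27X; [B2] = 1.91X.
Kc = [B2]^3 / ([A2]^2).
Equating to 0.0318 mol/L: the physical root is X = 0.172.

X = 0.172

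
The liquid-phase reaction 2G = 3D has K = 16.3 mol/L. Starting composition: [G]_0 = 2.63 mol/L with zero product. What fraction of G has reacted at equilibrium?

X = 0.631

Let X = conversion of G; extent ξ = 2.63X/2 mol/L.
Concentrations: [G] = 2.63 − 2.63X; [D] = 3.94X.
K = [D]^3 / ([G]^2).
Equating to 16.3 mol/L: the physical root is X = 0.631.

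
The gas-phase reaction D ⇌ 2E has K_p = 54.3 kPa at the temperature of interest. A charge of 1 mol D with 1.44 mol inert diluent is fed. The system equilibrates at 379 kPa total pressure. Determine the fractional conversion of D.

Let X = conversion of D (basis 1 mol D); extent of reaction ξ = X.
Species balance: n_D = 1 − X; n_E = 2X; n_I = 1.44 (inert).
Summing: n_T = 2.44 + X.
y_i = n_i/n_T, p_i = y_i·P. K_p = p_E^2 / (p_D).
Setting this equal to 54.3 kPa and taking the physical root (0 < X < 1) gives X = 0.267.

X = 0.267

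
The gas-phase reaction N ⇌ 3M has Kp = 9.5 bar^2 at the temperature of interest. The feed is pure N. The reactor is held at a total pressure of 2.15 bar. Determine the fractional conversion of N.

X = 0.533

Take 1 mol N as basis and let X be its fractional conversion, so ξ = X.
Mole table: n_N = 1 − X; n_M = 3X.
Total moles n_T = 1 + 2X.
Mole fractions y_i = n_i/n_T; Kp = p_M^3 / (p_N) with p_i = y_i·P.
This yields a degree-3 equation in X; solving on (0,1), X = 0.533.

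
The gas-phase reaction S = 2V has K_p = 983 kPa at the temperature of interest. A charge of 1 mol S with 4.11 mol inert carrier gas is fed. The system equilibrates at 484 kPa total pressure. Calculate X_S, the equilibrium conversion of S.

Basis: 1 mol S initially; let X = conversion of S. Extent ξ = X.
Species balance: n_S = 1 − X; n_V = 2X; n_I = 4.11 (inert).
n_T = Σnᵢ = 5.11 + X.
With p_i = (n_i/n_T)P, K_p = p_V^2 / (p_S).
Substituting and setting equal to 983 kPa gives a polynomial in X; the root in (0,1) is X = 0.791.

X = 0.791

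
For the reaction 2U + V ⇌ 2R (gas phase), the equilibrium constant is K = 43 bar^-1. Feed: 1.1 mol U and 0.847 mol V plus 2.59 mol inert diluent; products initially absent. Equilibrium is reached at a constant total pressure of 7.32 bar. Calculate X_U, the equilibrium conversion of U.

X = 0.845

Basis: 1.1 mol U initially; let X = conversion of U. Extent ξ = 0.55X.
Moles: n_U = 1.1 − 1.1X; n_V = 0.847 − 0.55X; n_R = 1.1X; n_I = 2.59 (inert).
Total moles n_T = 4.54 − 0.55X.
With p_i = (n_i/n_T)P, K = p_R^2 / (p_U^2 p_V).
This yields a degree-3 equation in X; solving on (0,1), X = 0.845.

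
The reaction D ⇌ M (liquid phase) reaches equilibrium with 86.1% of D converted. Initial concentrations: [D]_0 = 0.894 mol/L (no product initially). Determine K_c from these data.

K_c = 6.19

Let X = conversion of D.
Concentrations: [D] = 0.894 − 0.894X; [M] = 0.894X.
At X = 0.861: [D] = 0.124, [M] = 0.77.
K_c = [M] / ([D]) = 6.19.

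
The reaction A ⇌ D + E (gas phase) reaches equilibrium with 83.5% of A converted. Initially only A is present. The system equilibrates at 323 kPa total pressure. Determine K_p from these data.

Take 1 mol A as basis and let X be its fractional conversion, so ξ = X.
At extent ξ: n_A = 1 − X; n_D = X; n_E = X.
n_T = Σnᵢ = 1 + X.
At X = 0.835: n_A = 0.165, n_D = 0.835, n_E = 0.835, n_T = 1.83.
p_i = (n_i/n_T)·P. K_p = p_D p_E / (p_A) = 744 kPa.

K_p = 744 kPa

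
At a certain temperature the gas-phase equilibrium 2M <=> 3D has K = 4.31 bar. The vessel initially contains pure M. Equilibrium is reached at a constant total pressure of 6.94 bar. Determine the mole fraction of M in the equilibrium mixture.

y_M = 0.478

Take 1 mol M as basis and let X be its fractional conversion, so ξ = 0.5X.
Mole table: n_M = 1 − X; n_D = 1.5X.
Summing: n_T = 1 + 0.5X.
With p_i = (n_i/n_T)P, K = p_D^3 / (p_M^2).
This yields a degree-3 equation in X; solving on (0,1), X = 0.421.
Then n_M = 0.579, n_T = 1.21, so y_M = 0.478.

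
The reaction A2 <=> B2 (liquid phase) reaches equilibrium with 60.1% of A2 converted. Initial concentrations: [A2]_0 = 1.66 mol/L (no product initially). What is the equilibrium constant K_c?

Let X = conversion of A2.
Concentrations: [A2] = 1.66 − 1.66X; [B2] = 1.66X.
At X = 0.601: [A2] = 0.662, [B2] = 0.998.
K_c = [B2] / ([A2]) = 1.51.

K_c = 1.51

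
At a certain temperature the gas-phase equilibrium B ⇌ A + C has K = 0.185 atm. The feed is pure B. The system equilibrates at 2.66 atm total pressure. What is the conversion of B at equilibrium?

Basis: 1 mol B initially; let X = conversion of B. Extent ξ = X.
At extent ξ: n_B = 1 − X; n_A = X; n_C = X.
Total moles n_T = 1 + X.
Mole fractions y_i = n_i/n_T; K = p_A p_C / (p_B) with p_i = y_i·P.
Equating to 0.185 atm and solving on 0 < X < 1: X = 0.255.

X = 0.255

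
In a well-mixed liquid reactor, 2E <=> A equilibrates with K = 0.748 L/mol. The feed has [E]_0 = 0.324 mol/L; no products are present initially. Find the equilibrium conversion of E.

Let X = conversion of E; extent ξ = 0.324X/2 mol/L.
Concentrations: [E] = 0.324 − 0.324X; [A] = 0.162X.
K = [A] / ([E]^2).
Setting equal to 0.748 and solving for X on (0,1) gives X = 0.263.

X = 0.263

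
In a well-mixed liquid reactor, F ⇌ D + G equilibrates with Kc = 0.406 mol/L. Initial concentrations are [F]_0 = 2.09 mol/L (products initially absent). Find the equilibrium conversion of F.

Let X = conversion of F; extent ξ = 2.09·X mol/L.
Concentrations: [F] = 2.09 − 2.09X; [D] = 2.09X; [G] = 2.09X.
Kc = [D] [G] / ([F]).
This equals 0.406 at X = 0.354 (the root in 0 < X < 1).

X = 0.354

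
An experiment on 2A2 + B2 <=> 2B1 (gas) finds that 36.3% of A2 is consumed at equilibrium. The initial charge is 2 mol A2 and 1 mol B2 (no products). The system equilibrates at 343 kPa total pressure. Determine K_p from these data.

K_p = 0.00392 kPa^-1

Take 2 mol A2 as basis and let X be its fractional conversion, so ξ = X.
Mole table: n_A2 = 2 − 2X; n_B2 = 1 − X; n_B1 = 2X.
Total moles n_T = 3 − X.
At X = 0.363: n_A2 = 1.27, n_B2 = 0.637, n_B1 = 0.726, n_T = 2.64.
p_i = (n_i/n_T)·P. K_p = p_B1^2 / (p_A2^2 p_B2) = 0.00392 kPa^-1.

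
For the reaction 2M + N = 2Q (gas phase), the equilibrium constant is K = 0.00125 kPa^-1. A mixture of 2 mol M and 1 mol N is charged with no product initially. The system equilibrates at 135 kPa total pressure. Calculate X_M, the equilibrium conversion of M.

X = 0.181

Basis: 2 mol M initially; let X = conversion of M. Extent ξ = X.
Moles: n_M = 2 − 2X; n_N = 1 − X; n_Q = 2X.
Summing: n_T = 3 − X.
y_i = n_i/n_T, p_i = y_i·P. K = p_Q^2 / (p_M^2 p_N).
This yields a degree-3 equation in X; solving on (0,1), X = 0.181.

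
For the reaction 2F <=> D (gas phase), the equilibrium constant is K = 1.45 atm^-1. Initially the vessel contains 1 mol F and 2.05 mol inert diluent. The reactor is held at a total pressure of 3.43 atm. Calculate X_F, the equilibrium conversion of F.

Take 1 mol F as basis and let X be its fractional conversion, so ξ = 0.5X.
Mole table: n_F = 1 − X; n_D = 0.5X; n_I = 2.05 (inert).
Summing: n_T = 3.05 − 0.5X.
Mole fractions y_i = n_i/n_T; K = p_D / (p_F^2) with p_i = y_i·P.
Equating to 1.45 atm^-1 and solving on 0 < X < 1: X = 0.594.

X = 0.594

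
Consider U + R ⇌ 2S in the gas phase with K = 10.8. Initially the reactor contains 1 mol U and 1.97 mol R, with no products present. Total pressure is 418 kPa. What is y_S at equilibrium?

Take 1 mol U as basis and let X be its fractional conversion, so ξ = X.
Mole table: n_U = 1 − X; n_R = 1.97 − X; n_S = 2X.
n_T stays at 2.97 (no change in mole number).
Mole fractions y_i = n_i/n_T; K = p_S^2 / (p_U p_R) with p_i = y_i·P.
Equating to 10.8 and solving on 0 < X < 1: X = 0.798.
Then n_S = 1.6, n_T = 2.97, so y_S = 0.538.

y_S = 0.538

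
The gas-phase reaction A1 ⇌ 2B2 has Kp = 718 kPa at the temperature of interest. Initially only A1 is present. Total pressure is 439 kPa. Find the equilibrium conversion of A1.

X = 0.539

Basis: 1 mol A1 initially; let X = conversion of A1. Extent ξ = X.
Species balance: n_A1 = 1 − X; n_B2 = 2X.
Summing: n_T = 1 + X.
y_i = n_i/n_T, p_i = y_i·P. Kp = p_B2^2 / (p_A1).
Equating to 718 kPa and solving on 0 < X < 1: X = 0.539.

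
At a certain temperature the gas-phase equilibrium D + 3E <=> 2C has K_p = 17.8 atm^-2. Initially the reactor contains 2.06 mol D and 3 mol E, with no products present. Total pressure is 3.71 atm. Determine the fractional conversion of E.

X = 0.841

Take 3 mol E as basis and let X be its fractional conversion, so ξ = X.
Moles: n_D = 2.06 − X; n_E = 3 − 3X; n_C = 2X.
Total moles n_T = 5.06 − 2X.
y_i = n_i/n_T, p_i = y_i·P. K_p = p_C^2 / (p_D p_E^3).
Substituting and setting equal to 17.8 atm^-2 gives a polynomial in X; the root in (0,1) is X = 0.841.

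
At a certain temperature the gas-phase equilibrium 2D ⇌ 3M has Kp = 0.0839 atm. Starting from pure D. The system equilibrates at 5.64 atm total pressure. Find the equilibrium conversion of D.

X = 0.151

Basis: 1 mol D initially; let X = conversion of D. Extent ξ = 0.5X.
Species balance: n_D = 1 − X; n_M = 1.5X.
n_T = Σnᵢ = 1 + 0.5X.
y_i = n_i/n_T, p_i = y_i·P. Kp = p_M^3 / (p_D^2).
This yields a degree-3 equation in X; solving on (0,1), X = 0.151.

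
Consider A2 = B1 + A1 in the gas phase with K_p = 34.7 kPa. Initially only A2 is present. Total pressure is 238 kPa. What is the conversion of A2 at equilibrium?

X = 0.357

Let X = conversion of A2 (basis 1 mol A2); extent of reaction ξ = X.
At extent ξ: n_A2 = 1 − X; n_B1 = X; n_A1 = X.
Total moles n_T = 1 + X.
y_i = n_i/n_T, p_i = y_i·P. K_p = p_B1 p_A1 / (p_A2).
Equating to 34.7 kPa and solving on 0 < X < 1: X = 0.357.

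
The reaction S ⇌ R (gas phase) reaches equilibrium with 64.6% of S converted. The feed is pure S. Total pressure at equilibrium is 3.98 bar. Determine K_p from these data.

Basis: 1 mol S initially; let X = conversion of S. Extent ξ = X.
Mole table: n_S = 1 − X; n_R = X.
Since Δν = 0, n_T = 1 throughout.
At X = 0.646: n_S = 0.354, n_R = 0.646, n_T = 1.
p_i = (n_i/n_T)·P. K_p = p_R / (p_S) = 1.82.

K_p = 1.82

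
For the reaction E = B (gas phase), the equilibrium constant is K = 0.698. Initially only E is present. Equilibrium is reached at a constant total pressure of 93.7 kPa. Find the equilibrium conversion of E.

X = 0.411

Let X = conversion of E (basis 1 mol E); extent of reaction ξ = X.
At extent ξ: n_E = 1 − X; n_B = X.
n_T stays at 1 (no change in mole number).
Mole fractions y_i = n_i/n_T; K = p_B / (p_E) with p_i = y_i·P.
This yields a degree-1 equation in X; solving on (0,1), X = 0.411.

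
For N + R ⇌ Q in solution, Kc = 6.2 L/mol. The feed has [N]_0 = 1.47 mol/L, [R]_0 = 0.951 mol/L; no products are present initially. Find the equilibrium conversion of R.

X = 0.812

Let X = conversion of R; extent ξ = 0.951·X mol/L.
Concentrations: [N] = 1.47 − 0.951X; [R] = 0.951 − 0.951X; [Q] = 0.951X.
Kc = [Q] / ([N] [R]).
This equals 6.2 at X = 0.812 (the root in 0 < X < 1).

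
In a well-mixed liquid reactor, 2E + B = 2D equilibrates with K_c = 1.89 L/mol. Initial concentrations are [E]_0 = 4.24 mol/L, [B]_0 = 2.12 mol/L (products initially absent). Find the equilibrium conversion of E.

Let X = conversion of E; extent ξ = 4.24X/2 mol/L.
Concentrations: [E] = 4.24 − 4.24X; [B] = 2.12 − 2.12X; [D] = 4.24X.
K_c = [D]^2 / ([E]^2 [B]).
Equating to 1.89 L/mol: the physical root is X = 0.568.

X = 0.568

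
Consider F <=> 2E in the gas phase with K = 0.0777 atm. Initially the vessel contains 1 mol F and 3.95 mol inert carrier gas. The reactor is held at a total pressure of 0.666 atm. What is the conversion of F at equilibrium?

Basis: 1 mol F initially; let X = conversion of F. Extent ξ = X.
Species balance: n_F = 1 − X; n_E = 2X; n_I = 3.95 (inert).
Total moles n_T = 4.95 + X.
With p_i = (n_i/n_T)P, K = p_E^2 / (p_F).
Equating to 0.0777 atm and solving on 0 < X < 1: X = 0.323.

X = 0.323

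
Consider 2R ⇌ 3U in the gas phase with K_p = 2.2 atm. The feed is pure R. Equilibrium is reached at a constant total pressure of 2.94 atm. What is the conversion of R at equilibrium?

Take 1 mol R as basis and let X be its fractional conversion, so ξ = 0.5X.
Species balance: n_R = 1 − X; n_U = 1.5X.
n_T = Σnᵢ = 1 + 0.5X.
Mole fractions y_i = n_i/n_T; K_p = p_U^3 / (p_R^2) with p_i = y_i·P.
This yields a degree-3 equation in X; solving on (0,1), X = 0.440.

X = 0.440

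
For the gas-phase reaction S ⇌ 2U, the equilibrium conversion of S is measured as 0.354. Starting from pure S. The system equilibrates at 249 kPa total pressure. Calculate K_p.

Take 1 mol S as basis and let X be its fractional conversion, so ξ = X.
Species balance: n_S = 1 − X; n_U = 2X.
Total moles n_T = 1 + X.
At X = 0.354: n_S = 0.646, n_U = 0.708, n_T = 1.35.
p_i = (n_i/n_T)·P. K_p = p_U^2 / (p_S) = 143 kPa.

K_p = 143 kPa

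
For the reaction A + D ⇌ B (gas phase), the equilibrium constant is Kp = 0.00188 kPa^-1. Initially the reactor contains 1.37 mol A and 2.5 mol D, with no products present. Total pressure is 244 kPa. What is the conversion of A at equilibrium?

X = 0.220

Basis: 1.37 mol A initially; let X = conversion of A. Extent ξ = 1.37X.
At extent ξ: n_A = 1.37 − 1.37X; n_D = 2.5 − 1.37X; n_B = 1.37X.
n_T = Σnᵢ = 3.87 − 1.37X.
y_i = n_i/n_T, p_i = y_i·P. Kp = p_B / (p_A p_D).
Substituting and setting equal to 0.00188 kPa^-1 gives a polynomial in X; the root in (0,1) is X = 0.220.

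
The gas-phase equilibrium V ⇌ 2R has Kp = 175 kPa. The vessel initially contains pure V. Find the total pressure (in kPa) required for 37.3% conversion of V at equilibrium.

Let X = conversion of V (basis 1 mol V); extent of reaction ξ = X.
Mole table: n_V = 1 − X; n_R = 2X.
Total moles n_T = 1 + X.
Kp = p_R^2 / (p_V) with p_i = (n_i/n_T)·P.
At X = 0.373: the mole-fraction product g(X) = Π y_i^ν_i = 0.6465. Since Kp = g(X)·P^{1}, P = (Kp/g)^(1/1) = (175/0.6465)^(1/1) = 271 kPa.

P = 271 kPa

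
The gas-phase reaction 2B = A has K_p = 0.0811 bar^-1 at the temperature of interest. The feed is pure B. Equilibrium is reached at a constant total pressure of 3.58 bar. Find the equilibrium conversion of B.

Basis: 1 mol B initially; let X = conversion of B. Extent ξ = 0.5X.
Species balance: n_B = 1 − X; n_A = 0.5X.
Total moles n_T = 1 − 0.5X.
Mole fractions y_i = n_i/n_T; K_p = p_A / (p_B^2) with p_i = y_i·P.
This yields a degree-2 equation in X; solving on (0,1), X = 0.320.

X = 0.320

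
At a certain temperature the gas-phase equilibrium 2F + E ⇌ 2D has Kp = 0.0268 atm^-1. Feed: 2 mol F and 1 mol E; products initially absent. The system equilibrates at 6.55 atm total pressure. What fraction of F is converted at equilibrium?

Take 2 mol F as basis and let X be its fractional conversion, so ξ = X.
Species balance: n_F = 2 − 2X; n_E = 1 − X; n_D = 2X.
Summing: n_T = 3 − X.
With p_i = (n_i/n_T)P, Kp = p_D^2 / (p_F^2 p_E).
Setting this equal to 0.0268 atm^-1 and taking the physical root (0 < X < 1) gives X = 0.184.

X = 0.184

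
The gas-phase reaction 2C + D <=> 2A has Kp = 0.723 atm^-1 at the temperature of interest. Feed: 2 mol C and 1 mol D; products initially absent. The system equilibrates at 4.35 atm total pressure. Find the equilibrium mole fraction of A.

Take 2 mol C as basis and let X be its fractional conversion, so ξ = X.
At extent ξ: n_C = 2 − 2X; n_D = 1 − X; n_A = 2X.
n_T = Σnᵢ = 3 − X.
With p_i = (n_i/n_T)P, Kp = p_A^2 / (p_C^2 p_D).
Equating to 0.723 atm^-1 and solving on 0 < X < 1: X = 0.451.
Then n_A = 0.903, n_T = 2.55, so y_A = 0.354.

y_A = 0.354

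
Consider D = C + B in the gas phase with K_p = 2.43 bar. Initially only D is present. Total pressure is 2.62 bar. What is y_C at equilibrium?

Basis: 1 mol D initially; let X = conversion of D. Extent ξ = X.
Mole table: n_D = 1 − X; n_C = X; n_B = X.
n_T = Σnᵢ = 1 + X.
With p_i = (n_i/n_T)P, K_p = p_C p_B / (p_D).
Setting this equal to 2.43 bar and taking the physical root (0 < X < 1) gives X = 0.694.
Then n_C = 0.694, n_T = 1.69, so y_C = 0.410.

y_C = 0.410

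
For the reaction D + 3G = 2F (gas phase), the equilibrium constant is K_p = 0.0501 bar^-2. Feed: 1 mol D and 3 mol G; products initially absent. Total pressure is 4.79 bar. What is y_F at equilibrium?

y_F = 0.215

Let X = conversion of D (basis 1 mol D); extent of reaction ξ = X.
Mole table: n_D = 1 − X; n_G = 3 − 3X; n_F = 2X.
n_T = Σnᵢ = 4 − 2X.
With p_i = (n_i/n_T)P, K_p = p_F^2 / (p_D p_G^3).
Substituting and setting equal to 0.0501 bar^-2 gives a polynomial in X; the root in (0,1) is X = 0.354.
Then n_F = 0.707, n_T = 3.29, so y_F = 0.215.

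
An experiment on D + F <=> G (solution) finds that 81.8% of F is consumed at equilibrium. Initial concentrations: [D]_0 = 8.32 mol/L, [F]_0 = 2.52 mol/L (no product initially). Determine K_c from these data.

K_c = 0.718 L/mol

Let X = conversion of F.
Concentrations: [D] = 8.32 − 2.52X; [F] = 2.52 − 2.52X; [G] = 2.52X.
At X = 0.818: [D] = 6.26, [F] = 0.459, [G] = 2.06.
K_c = [G] / ([D] [F]) = 0.718 L/mol.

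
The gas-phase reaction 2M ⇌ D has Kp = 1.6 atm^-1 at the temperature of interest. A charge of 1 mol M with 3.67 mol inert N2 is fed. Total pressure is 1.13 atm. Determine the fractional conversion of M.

Let X = conversion of M (basis 1 mol M); extent of reaction ξ = 0.5X.
Moles: n_M = 1 − X; n_D = 0.5X; n_I = 3.67 (inert).
Summing: n_T = 4.67 − 0.5X.
With p_i = (n_i/n_T)P, Kp = p_D / (p_M^2).
Equating to 1.6 atm^-1 and solving on 0 < X < 1: X = 0.345.

X = 0.345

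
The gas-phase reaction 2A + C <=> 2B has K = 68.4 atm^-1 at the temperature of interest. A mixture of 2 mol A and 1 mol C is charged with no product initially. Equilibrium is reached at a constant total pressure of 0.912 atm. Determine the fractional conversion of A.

Take 2 mol A as basis and let X be its fractional conversion, so ξ = X.
Species balance: n_A = 2 − 2X; n_C = 1 − X; n_B = 2X.
n_T = Σnᵢ = 3 − X.
Mole fractions y_i = n_i/n_T; K = p_B^2 / (p_A^2 p_C) with p_i = y_i·P.
Equating to 68.4 atm^-1 and solving on 0 < X < 1: X = 0.731.

X = 0.731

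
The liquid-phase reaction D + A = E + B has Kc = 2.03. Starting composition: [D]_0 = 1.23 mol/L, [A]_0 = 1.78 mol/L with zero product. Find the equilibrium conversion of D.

Let X = conversion of D; extent ξ = 1.23·X mol/L.
Concentrations: [D] = 1.23 − 1.23X; [A] = 1.78 − 1.23X; [E] = 1.23X; [B] = 1.23X.
Kc = [E] [B] / ([D] [A]).
Solving Kc = 2.03 for X ∈ (0,1): X = 0.690.

X = 0.690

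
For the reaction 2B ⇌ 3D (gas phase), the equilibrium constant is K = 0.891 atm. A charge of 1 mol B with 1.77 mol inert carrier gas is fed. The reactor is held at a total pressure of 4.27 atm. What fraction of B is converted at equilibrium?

Basis: 1 mol B initially; let X = conversion of B. Extent ξ = 0.5X.
Species balance: n_B = 1 − X; n_D = 1.5X; n_I = 1.77 (inert).
n_T = Σnᵢ = 2.77 + 0.5X.
Mole fractions y_i = n_i/n_T; K = p_D^3 / (p_B^2) with p_i = y_i·P.
Equating to 0.891 atm and solving on 0 < X < 1: X = 0.403.

X = 0.403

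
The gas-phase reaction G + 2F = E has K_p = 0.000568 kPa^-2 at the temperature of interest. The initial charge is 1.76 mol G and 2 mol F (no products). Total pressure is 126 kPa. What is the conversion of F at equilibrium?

Basis: 2 mol F initially; let X = conversion of F. Extent ξ = X.
At extent ξ: n_G = 1.76 − X; n_F = 2 − 2X; n_E = X.
Summing: n_T = 3.76 − 2X.
Mole fractions y_i = n_i/n_T; K_p = p_E / (p_G p_F^2) with p_i = y_i·P.
Setting this equal to 0.000568 kPa^-2 and taking the physical root (0 < X < 1) gives X = 0.683.

X = 0.683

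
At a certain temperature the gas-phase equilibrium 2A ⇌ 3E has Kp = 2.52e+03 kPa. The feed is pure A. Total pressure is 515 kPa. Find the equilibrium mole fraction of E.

Basis: 1 mol A initially; let X = conversion of A. Extent ξ = 0.5X.
Mole table: n_A = 1 − X; n_E = 1.5X.
Summing: n_T = 1 + 0.5X.
Mole fractions y_i = n_i/n_T; Kp = p_E^3 / (p_A^2) with p_i = y_i·P.
This yields a degree-3 equation in X; solving on (0,1), X = 0.634.
Then n_E = 0.952, n_T = 1.32, so y_E = 0.722.

y_E = 0.722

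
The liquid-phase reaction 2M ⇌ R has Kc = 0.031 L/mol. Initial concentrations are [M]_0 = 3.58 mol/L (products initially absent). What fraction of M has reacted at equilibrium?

Let X = conversion of M; extent ξ = 3.58X/2 mol/L.
Concentrations: [M] = 3.58 − 3.58X; [R] = 1.79X.
Kc = [R] / ([M]^2).
Equating to 0.031 L/mol: the physical root is X = 0.158.

X = 0.158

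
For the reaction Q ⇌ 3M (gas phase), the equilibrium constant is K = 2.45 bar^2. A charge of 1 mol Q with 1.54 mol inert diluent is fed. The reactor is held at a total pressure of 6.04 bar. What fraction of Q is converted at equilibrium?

Take 1 mol Q as basis and let X be its fractional conversion, so ξ = X.
Moles: n_Q = 1 − X; n_M = 3X; n_I = 1.54 (inert).
Total moles n_T = 2.54 + 2X.
Mole fractions y_i = n_i/n_T; K = p_M^3 / (p_Q) with p_i = y_i·P.
Equating to 2.45 bar^2 and solving on 0 < X < 1: X = 0.258.

X = 0.258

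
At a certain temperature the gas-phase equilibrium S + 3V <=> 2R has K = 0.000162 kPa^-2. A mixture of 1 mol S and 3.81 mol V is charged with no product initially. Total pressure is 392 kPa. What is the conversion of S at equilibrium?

Let X = conversion of S (basis 1 mol S); extent of reaction ξ = X.
Species balance: n_S = 1 − X; n_V = 3.81 − 3X; n_R = 2X.
Total moles n_T = 4.81 − 2X.
y_i = n_i/n_T, p_i = y_i·P. K = p_R^2 / (p_S p_V^3).
Substituting and setting equal to 0.000162 kPa^-2 gives a polynomial in X; the root in (0,1) is X = 0.746.

X = 0.746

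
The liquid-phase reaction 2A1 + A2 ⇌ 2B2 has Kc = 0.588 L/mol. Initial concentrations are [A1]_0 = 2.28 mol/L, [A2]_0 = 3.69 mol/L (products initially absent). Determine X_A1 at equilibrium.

X = 0.572

Let X = conversion of A1; extent ξ = 2.28X/2 mol/L.
Concentrations: [A1] = 2.28 − 2.28X; [A2] = 3.69 − 1.14X; [B2] = 2.28X.
Kc = [B2]^2 / ([A1]^2 [A2]).
Solving Kc = 0.588 for X ∈ (0,1): X = 0.572.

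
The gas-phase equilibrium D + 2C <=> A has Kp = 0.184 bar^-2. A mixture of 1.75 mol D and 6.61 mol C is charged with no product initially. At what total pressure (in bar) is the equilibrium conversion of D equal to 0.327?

P = 2.15 bar

Let X = conversion of D (basis 1.75 mol D); extent of reaction ξ = 1.75X.
Species balance: n_D = 1.75 − 1.75X; n_C = 6.61 − 3.5X; n_A = 1.75X.
Total moles n_T = 8.36 − 3.5X.
Kp = p_A / (p_D p_C^2) with p_i = (n_i/n_T)·P.
At X = 0.327: the mole-fraction product g(X) = Π y_i^ν_i = 0.8468. Since Kp = g(X)·P^{-2}, P = (g/Kp)^(1/2) = (0.8468/0.184)^(1/2) = 2.15 bar.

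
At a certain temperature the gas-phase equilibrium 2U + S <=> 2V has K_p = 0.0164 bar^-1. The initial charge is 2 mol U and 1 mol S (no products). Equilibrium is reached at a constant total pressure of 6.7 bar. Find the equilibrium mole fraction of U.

Basis: 2 mol U initially; let X = conversion of U. Extent ξ = X.
Species balance: n_U = 2 − 2X; n_S = 1 − X; n_V = 2X.
n_T = Σnᵢ = 3 − X.
Mole fractions y_i = n_i/n_T; K_p = p_V^2 / (p_U^2 p_S) with p_i = y_i·P.
Equating to 0.0164 bar^-1 and solving on 0 < X < 1: X = 0.153.
Then n_U = 1.69, n_T = 2.85, so y_U = 0.595.

y_U = 0.595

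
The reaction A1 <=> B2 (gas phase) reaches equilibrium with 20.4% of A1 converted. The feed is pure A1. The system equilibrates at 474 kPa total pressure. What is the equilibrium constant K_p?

K_p = 0.256

Basis: 1 mol A1 initially; let X = conversion of A1. Extent ξ = X.
At extent ξ: n_A1 = 1 − X; n_B2 = X.
Since Δν = 0, n_T = 1 throughout.
At X = 0.204: n_A1 = 0.796, n_B2 = 0.204, n_T = 1.
p_i = (n_i/n_T)·P. K_p = p_B2 / (p_A1) = 0.256.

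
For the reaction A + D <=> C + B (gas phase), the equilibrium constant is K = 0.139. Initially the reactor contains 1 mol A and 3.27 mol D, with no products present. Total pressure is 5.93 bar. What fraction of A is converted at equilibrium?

Basis: 1 mol A initially; let X = conversion of A. Extent ξ = X.
At extent ξ: n_A = 1 − X; n_D = 3.27 − X; n_C = X; n_B = X.
Since Δν = 0, n_T = 4.27 throughout.
y_i = n_i/n_T, p_i = y_i·P. K = p_C p_B / (p_A p_D).
Equating to 0.139 and solving on 0 < X < 1: X = 0.460.

X = 0.460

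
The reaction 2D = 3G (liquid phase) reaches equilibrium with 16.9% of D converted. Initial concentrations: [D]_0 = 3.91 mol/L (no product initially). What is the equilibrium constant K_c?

Let X = conversion of D.
Concentrations: [D] = 3.91 − 3.91X; [G] = 5.87X.
At X = 0.169: [D] = 3.25, [G] = 0.991.
K_c = [G]^3 / ([D]^2) = 0.0922 mol/L.

K_c = 0.0922 mol/L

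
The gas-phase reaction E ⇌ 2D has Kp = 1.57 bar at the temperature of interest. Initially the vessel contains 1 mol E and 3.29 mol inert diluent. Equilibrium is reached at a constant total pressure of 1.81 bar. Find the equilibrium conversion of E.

X = 0.629

Take 1 mol E as basis and let X be its fractional conversion, so ξ = X.
Moles: n_E = 1 − X; n_D = 2X; n_I = 3.29 (inert).
Total moles n_T = 4.29 + X.
With p_i = (n_i/n_T)P, Kp = p_D^2 / (p_E).
Equating to 1.57 bar and solving on 0 < X < 1: X = 0.629.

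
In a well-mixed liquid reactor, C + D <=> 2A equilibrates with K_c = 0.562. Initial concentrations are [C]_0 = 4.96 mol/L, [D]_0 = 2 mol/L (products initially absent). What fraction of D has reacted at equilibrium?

X = 0.413

Let X = conversion of D; extent ξ = 2·X mol/L.
Concentrations: [C] = 4.96 − 2X; [D] = 2 − 2X; [A] = 4X.
K_c = [A]^2 / ([C] [D]).
Solving K_c = 0.562 for X ∈ (0,1): X = 0.413.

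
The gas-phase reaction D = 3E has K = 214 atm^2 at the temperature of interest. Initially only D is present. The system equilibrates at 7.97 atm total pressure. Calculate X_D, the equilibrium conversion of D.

X = 0.620

Basis: 1 mol D initially; let X = conversion of D. Extent ξ = X.
Moles: n_D = 1 − X; n_E = 3X.
Summing: n_T = 1 + 2X.
Mole fractions y_i = n_i/n_T; K = p_E^3 / (p_D) with p_i = y_i·P.
Substituting and setting equal to 214 atm^2 gives a polynomial in X; the root in (0,1) is X = 0.620.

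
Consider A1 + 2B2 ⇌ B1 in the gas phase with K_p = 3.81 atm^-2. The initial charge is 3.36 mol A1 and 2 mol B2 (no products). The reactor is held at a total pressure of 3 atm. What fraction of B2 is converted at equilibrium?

Let X = conversion of B2 (basis 2 mol B2); extent of reaction ξ = X.
Moles: n_A1 = 3.36 − X; n_B2 = 2 − 2X; n_B1 = X.
Summing: n_T = 5.36 − 2X.
With p_i = (n_i/n_T)P, K_p = p_B1 / (p_A1 p_B2^2).
Setting this equal to 3.81 atm^-2 and taking the physical root (0 < X < 1) gives X = 0.820.

X = 0.820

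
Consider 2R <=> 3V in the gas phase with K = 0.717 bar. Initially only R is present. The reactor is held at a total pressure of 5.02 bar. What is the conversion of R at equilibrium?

X = 0.290

Let X = conversion of R (basis 1 mol R); extent of reaction ξ = 0.5X.
Species balance: n_R = 1 − X; n_V = 1.5X.
Total moles n_T = 1 + 0.5X.
y_i = n_i/n_T, p_i = y_i·P. K = p_V^3 / (p_R^2).
Equating to 0.717 bar and solving on 0 < X < 1: X = 0.290.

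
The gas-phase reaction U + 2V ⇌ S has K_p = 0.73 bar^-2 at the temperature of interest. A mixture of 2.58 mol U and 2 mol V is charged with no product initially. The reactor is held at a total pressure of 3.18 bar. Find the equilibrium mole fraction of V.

y_V = 0.214

Let X = conversion of V (basis 2 mol V); extent of reaction ξ = X.
At extent ξ: n_U = 2.58 − X; n_V = 2 − 2X; n_S = X.
n_T = Σnᵢ = 4.58 − 2X.
y_i = n_i/n_T, p_i = y_i·P. K_p = p_S / (p_U p_V^2).
Setting this equal to 0.73 bar^-2 and taking the physical root (0 < X < 1) gives X = 0.650.
Then n_V = 0.701, n_T = 3.28, so y_V = 0.214.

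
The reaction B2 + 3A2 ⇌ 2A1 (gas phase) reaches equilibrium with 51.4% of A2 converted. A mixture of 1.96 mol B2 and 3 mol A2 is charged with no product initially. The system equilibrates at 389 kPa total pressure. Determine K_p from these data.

K_p = 2.41e-05 kPa^-2

Take 3 mol A2 as basis and let X be its fractional conversion, so ξ = X.
Mole table: n_B2 = 1.96 − X; n_A2 = 3 − 3X; n_A1 = 2X.
Total moles n_T = 4.96 − 2X.
At X = 0.514: n_B2 = 1.45, n_A2 = 1.46, n_A1 = 1.03, n_T = 3.93.
p_i = (n_i/n_T)·P. K_p = p_A1^2 / (p_B2 p_A2^3) = 2.41e-05 kPa^-2.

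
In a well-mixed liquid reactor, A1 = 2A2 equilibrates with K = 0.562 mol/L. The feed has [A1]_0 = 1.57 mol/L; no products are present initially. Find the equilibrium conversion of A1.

Let X = conversion of A1; extent ξ = 1.57·X mol/L.
Concentrations: [A1] = 1.57 − 1.57X; [A2] = 3.14X.
K = [A2]^2 / ([A1]).
This equals 0.562 at X = 0.258 (the root in 0 < X < 1).

X = 0.258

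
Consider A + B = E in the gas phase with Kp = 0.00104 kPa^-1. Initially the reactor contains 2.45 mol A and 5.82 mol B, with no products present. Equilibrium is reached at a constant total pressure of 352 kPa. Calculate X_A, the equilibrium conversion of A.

X = 0.200

Let X = conversion of A (basis 2.45 mol A); extent of reaction ξ = 2.45X.
Mole table: n_A = 2.45 − 2.45X; n_B = 5.82 − 2.45X; n_E = 2.45X.
Total moles n_T = 8.27 − 2.45X.
y_i = n_i/n_T, p_i = y_i·P. Kp = p_E / (p_A p_B).
Substituting and setting equal to 0.00104 kPa^-1 gives a polynomial in X; the root in (0,1) is X = 0.200.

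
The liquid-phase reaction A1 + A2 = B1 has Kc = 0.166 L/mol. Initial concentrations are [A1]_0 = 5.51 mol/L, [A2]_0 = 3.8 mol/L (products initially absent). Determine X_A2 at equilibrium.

Let X = conversion of A2; extent ξ = 3.8·X mol/L.
Concentrations: [A1] = 5.51 − 3.8X; [A2] = 3.8 − 3.8X; [B1] = 3.8X.
Kc = [B1] / ([A1] [A2]).
Setting equal to 0.166 and solving for X on (0,1) gives X = 0.399.

X = 0.399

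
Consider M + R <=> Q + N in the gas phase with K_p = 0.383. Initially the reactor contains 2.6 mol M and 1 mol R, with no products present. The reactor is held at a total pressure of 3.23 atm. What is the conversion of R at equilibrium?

Let X = conversion of R (basis 1 mol R); extent of reaction ξ = X.
Species balance: n_M = 2.6 − X; n_R = 1 − X; n_Q = X; n_N = X.
Since Δν = 0, n_T = 3.6 throughout.
y_i = n_i/n_T, p_i = y_i·P. K_p = p_Q p_N / (p_M p_R).
Equating to 0.383 and solving on 0 < X < 1: X = 0.575.

X = 0.575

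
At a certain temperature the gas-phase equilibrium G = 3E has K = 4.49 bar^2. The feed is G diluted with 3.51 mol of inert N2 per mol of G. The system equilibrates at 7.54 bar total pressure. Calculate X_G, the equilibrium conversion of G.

Let X = conversion of G (basis 1 mol G); extent of reaction ξ = X.
Moles: n_G = 1 − X; n_E = 3X; n_I = 3.51 (inert).
Summing: n_T = 4.51 + 2X.
Mole fractions y_i = n_i/n_T; K = p_E^3 / (p_G) with p_i = y_i·P.
Equating to 4.49 bar^2 and solving on 0 < X < 1: X = 0.370.

X = 0.370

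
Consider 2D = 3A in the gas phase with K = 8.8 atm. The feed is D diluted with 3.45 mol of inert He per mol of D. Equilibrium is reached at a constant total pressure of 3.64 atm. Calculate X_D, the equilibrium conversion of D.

X = 0.690

Take 1 mol D as basis and let X be its fractional conversion, so ξ = 0.5X.
At extent ξ: n_D = 1 − X; n_A = 1.5X; n_I = 3.45 (inert).
n_T = Σnᵢ = 4.45 + 0.5X.
Mole fractions y_i = n_i/n_T; K = p_A^3 / (p_D^2) with p_i = y_i·P.
Equating to 8.8 atm and solving on 0 < X < 1: X = 0.690.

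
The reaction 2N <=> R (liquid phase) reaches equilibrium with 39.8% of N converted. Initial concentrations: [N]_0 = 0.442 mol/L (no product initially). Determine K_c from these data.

K_c = 1.24 L/mol

Let X = conversion of N.
Concentrations: [N] = 0.442 − 0.442X; [R] = 0.221X.
At X = 0.398: [N] = 0.266, [R] = 0.088.
K_c = [R] / ([N]^2) = 1.24 L/mol.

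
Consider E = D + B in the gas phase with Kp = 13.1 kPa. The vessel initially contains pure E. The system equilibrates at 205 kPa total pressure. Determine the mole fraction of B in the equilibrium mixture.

Basis: 1 mol E initially; let X = conversion of E. Extent ξ = X.
Mole table: n_E = 1 − X; n_D = X; n_B = X.
Total moles n_T = 1 + X.
With p_i = (n_i/n_T)P, Kp = p_D p_B / (p_E).
This yields a degree-2 equation in X; solving on (0,1), X = 0.245.
Then n_B = 0.245, n_T = 1.25, so y_B = 0.197.

y_B = 0.197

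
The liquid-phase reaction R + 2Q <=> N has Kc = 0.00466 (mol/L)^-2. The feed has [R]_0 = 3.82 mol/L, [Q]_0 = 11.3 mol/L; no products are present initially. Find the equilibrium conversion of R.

Let X = conversion of R; extent ξ = 3.82·X mol/L.
Concentrations: [R] = 3.82 − 3.82X; [Q] = 11.3 − 7.64X; [N] = 3.82X.
Kc = [N] / ([R] [Q]^2).
This equals 0.00466 at X = 0.281 (the root in 0 < X < 1).

X = 0.281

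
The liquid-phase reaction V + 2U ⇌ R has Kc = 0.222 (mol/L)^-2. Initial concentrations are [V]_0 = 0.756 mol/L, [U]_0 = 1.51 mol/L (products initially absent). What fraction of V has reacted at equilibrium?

Let X = conversion of V; extent ξ = 0.756·X mol/L.
Concentrations: [V] = 0.756 − 0.756X; [U] = 1.51 − 1.51X; [R] = 0.756X.
Kc = [R] / ([V] [U]^2).
Setting equal to 0.222 and solving for X on (0,1) gives X = 0.230.

X = 0.230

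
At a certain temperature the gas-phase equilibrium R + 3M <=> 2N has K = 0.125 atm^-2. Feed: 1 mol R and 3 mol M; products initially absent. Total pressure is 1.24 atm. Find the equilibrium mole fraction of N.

Take 1 mol R as basis and let X be its fractional conversion, so ξ = X.
Mole table: n_R = 1 − X; n_M = 3 − 3X; n_N = 2X.
Summing: n_T = 4 − 2X.
Mole fractions y_i = n_i/n_T; K = p_N^2 / (p_R p_M^3) with p_i = y_i·P.
Setting this equal to 0.125 atm^-2 and taking the physical root (0 < X < 1) gives X = 0.202.
Then n_N = 0.404, n_T = 3.6, so y_N = 0.112.

y_N = 0.112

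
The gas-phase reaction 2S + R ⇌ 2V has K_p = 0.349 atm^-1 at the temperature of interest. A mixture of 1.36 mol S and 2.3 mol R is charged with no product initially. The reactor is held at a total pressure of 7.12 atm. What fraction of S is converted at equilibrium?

X = 0.547

Let X = conversion of S (basis 1.36 mol S); extent of reaction ξ = 0.68X.
Mole table: n_S = 1.36 − 1.36X; n_R = 2.3 − 0.68X; n_V = 1.36X.
Summing: n_T = 3.66 − 0.68X.
y_i = n_i/n_T, p_i = y_i·P. K_p = p_V^2 / (p_S^2 p_R).
Equating to 0.349 atm^-1 and solving on 0 < X < 1: X = 0.547.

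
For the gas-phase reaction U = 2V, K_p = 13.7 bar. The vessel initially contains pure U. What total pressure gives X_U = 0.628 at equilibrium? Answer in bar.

Take 1 mol U as basis and let X be its fractional conversion, so ξ = X.
Mole table: n_U = 1 − X; n_V = 2X.
Total moles n_T = 1 + X.
K_p = p_V^2 / (p_U) with p_i = (n_i/n_T)·P.
At X = 0.628: the mole-fraction product g(X) = Π y_i^ν_i = 2.605. Since K_p = g(X)·P^{1}, P = (K_p/g)^(1/1) = (13.7/2.605)^(1/1) = 5.26 bar.

P = 5.26 bar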